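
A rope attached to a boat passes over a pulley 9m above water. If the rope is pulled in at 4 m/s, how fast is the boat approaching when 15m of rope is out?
5 m/s

rope² = x² + 9²
x = √(15² - 9²) = 12
dx/dt = (rope/x) · d(rope)/dt = (15/12) · (-4) = -5 m/s
The boat approaches at 5 m/s.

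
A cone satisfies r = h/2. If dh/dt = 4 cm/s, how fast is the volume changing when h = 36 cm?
1296π cm³/s

V = (1/3)π(h/2)²h = πh³/12
dV/dt = πh²/4 · 4
At h = 36: dV/dt = 1296π cm³/s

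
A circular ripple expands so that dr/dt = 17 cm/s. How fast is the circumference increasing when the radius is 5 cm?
34π cm/s

C = 2πr
dC/dt = 2π · dr/dt = 2π · 17 = 34π cm/s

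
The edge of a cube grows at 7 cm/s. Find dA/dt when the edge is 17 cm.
1428 cm²/s

A = 6s²
dA/dt = 12s · ds/dt = 12·17·7 = 1428 cm²/s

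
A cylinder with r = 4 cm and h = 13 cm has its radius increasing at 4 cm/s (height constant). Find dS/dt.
168π cm²/s

S = 2πrh + 2πr² (lateral + bases)
dS/dt = (2πh + 4πr)·dr/dt = (2π·13 + 4π·4)·4
= 168π cm²/s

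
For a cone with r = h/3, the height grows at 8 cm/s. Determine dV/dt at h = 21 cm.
392π cm³/s

V = (1/3)π(h/3)²h = πh³/27
dV/dt = πh²/9 · 8
At h = 21: dV/dt = 392π cm³/s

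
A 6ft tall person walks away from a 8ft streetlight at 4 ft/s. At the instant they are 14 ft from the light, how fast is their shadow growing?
12 ft/s

By similar triangles: 8/(x+s) = 6/s
Solving: s = 6x/2
ds/dt = 6/2 · dx/dt = 3 · 4 = 12 ft/s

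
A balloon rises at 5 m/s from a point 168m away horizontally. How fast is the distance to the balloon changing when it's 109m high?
109√40105/8021 ≈ 2.721 m/s

z² = 168² + y²
z = √(168² + 109²) = √40105
dz/dt = y/z · dy/dt = 109/√40105 · 5 = 109√40105/8021 ≈ 2.721 m/s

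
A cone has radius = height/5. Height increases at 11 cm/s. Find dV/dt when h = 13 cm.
1859π/25 cm³/s

V = (1/3)π(h/5)²h = πh³/75
dV/dt = πh²/25 · 11
At h = 13: dV/dt = 1859π/25 cm³/s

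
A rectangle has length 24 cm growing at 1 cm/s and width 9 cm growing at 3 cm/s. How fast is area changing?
81 cm²/s

A = lw
dA/dt = w·dl/dt + l·dw/dt = 9·1 + 24·3 = 81 cm²/s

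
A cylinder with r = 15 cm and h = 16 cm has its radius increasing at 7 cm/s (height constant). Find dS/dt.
644π cm²/s

S = 2πrh + 2πr² (lateral + bases)
dS/dt = (2πh + 4πr)·dr/dt = (2π·16 + 4π·15)·7
= 644π cm²/s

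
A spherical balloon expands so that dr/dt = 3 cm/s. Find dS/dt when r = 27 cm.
648π cm²/s

S = 4πr²
dS/dt = dS/dr · dr/dt = 8πr · 3
At r = 27: dS/dt = 648π cm²/s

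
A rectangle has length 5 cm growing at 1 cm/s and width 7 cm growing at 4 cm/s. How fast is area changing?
27 cm²/s

A = lw
dA/dt = w·dl/dt + l·dw/dt = 7·1 + 5·4 = 27 cm²/s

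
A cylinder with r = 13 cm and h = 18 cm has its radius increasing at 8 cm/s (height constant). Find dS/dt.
704π cm²/s

S = 2πrh + 2πr² (lateral + bases)
dS/dt = (2πh + 4πr)·dr/dt = (2π·18 + 4π·13)·8
= 704π cm²/s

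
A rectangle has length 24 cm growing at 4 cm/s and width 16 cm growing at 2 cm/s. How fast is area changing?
112 cm²/s

A = lw
dA/dt = w·dl/dt + l·dw/dt = 16·4 + 24·2 = 112 cm²/s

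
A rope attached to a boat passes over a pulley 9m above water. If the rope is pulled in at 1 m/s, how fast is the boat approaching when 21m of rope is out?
7√10/20 ≈ 1.107 m/s

rope² = x² + 9²
x = √(21² - 9²) = 6√10
dx/dt = (rope/x) · d(rope)/dt = (21/(6√10)) · (-1) = -7√10/20 m/s
The boat approaches at 7√10/20 ≈ 1.107 m/s.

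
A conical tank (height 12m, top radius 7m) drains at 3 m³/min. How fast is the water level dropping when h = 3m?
48/(49π) ≈ 0.3118 m/min

r/h = 7/12, so r = (7/12)h
V = (1/3)πr²h = (1/3)π((7/12)h)²h = (49/432)πh³
dV/dh = (49/144)πh²
dh/dt = (dV/dt)/(dV/dh) = -3/((49/144)π·3²) = -48/(49π) m/min
The level is dropping at 48/(49π) ≈ 0.3118 m/min.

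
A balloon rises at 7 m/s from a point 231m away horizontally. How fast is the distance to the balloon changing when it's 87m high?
203√6770/6770 ≈ 2.467 m/s

z² = 231² + y²
z = √(231² + 87²) = 3√6770
dz/dt = y/z · dy/dt = 87/(3√6770) · 7 = 203√6770/6770 ≈ 2.467 m/s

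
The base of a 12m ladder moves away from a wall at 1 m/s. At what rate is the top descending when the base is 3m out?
√15/15 ≈ 0.2582 m/s

x² + y² = 12²
2x·dx/dt + 2y·dy/dt = 0
dy/dt = -x/y · dx/dt = -3/(3√15) · 1 = -√15/15 m/s
The top is descending at √15/15 ≈ 0.2582 m/s.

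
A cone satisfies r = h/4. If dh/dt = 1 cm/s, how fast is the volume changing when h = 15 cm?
225π/16 cm³/s

V = (1/3)π(h/4)²h = πh³/48
dV/dt = πh²/16 · 1
At h = 15: dV/dt = 225π/16 cm³/s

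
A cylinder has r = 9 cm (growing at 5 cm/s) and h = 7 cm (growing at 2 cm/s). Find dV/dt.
792π cm³/s

V = πr²h
dV/dt = 2πrh·dr/dt + πr²·dh/dt
= 2π(9)(7)(5) + π(9)²(2)
= 792π cm³/s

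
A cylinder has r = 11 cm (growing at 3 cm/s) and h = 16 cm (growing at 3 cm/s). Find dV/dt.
1419π cm³/s

V = πr²h
dV/dt = 2πrh·dr/dt + πr²·dh/dt
= 2π(11)(16)(3) + π(11)²(3)
= 1419π cm³/s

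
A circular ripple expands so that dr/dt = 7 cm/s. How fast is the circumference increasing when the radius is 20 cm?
14π cm/s

C = 2πr
dC/dt = 2π · dr/dt = 2π · 7 = 14π cm/s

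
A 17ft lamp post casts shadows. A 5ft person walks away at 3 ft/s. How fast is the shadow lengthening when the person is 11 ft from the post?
5/4 ft/s

By similar triangles: 17/(x+s) = 5/s
Solving: s = 5x/12
ds/dt = 5/12 · dx/dt = 5/12 · 3 = 5/4 ft/s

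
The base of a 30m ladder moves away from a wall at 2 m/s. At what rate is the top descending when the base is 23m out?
46√371/371 ≈ 2.388 m/s

x² + y² = 30²
2x·dx/dt + 2y·dy/dt = 0
dy/dt = -x/y · dx/dt = -23/√371 · 2 = -46√371/371 m/s
The top is descending at 46√371/371 ≈ 2.388 m/s.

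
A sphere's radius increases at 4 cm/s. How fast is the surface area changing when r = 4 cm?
128π cm²/s

S = 4πr²
dS/dt = dS/dr · dr/dt = 8πr · 4
At r = 4: dS/dt = 128π cm²/s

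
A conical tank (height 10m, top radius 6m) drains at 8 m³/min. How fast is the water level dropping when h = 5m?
8/(9π) ≈ 0.2829 m/min

r/h = 6/10, so r = (3/5)h
V = (1/3)πr²h = (1/3)π((3/5)h)²h = (3/25)πh³
dV/dh = (9/25)πh²
dh/dt = (dV/dt)/(dV/dh) = -8/((9/25)π·5²) = -8/(9π) m/min
The level is dropping at 8/(9π) ≈ 0.2829 m/min.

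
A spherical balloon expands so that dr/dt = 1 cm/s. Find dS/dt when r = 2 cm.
16π cm²/s

S = 4πr²
dS/dt = dS/dr · dr/dt = 8πr · 1
At r = 2: dS/dt = 16π cm²/s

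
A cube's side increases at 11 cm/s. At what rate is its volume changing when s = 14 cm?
6468 cm³/s

V = s³
dV/dt = 3s² · ds/dt = 3·14²·11 = 6468 cm³/s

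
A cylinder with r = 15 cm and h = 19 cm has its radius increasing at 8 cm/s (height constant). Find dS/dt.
784π cm²/s

S = 2πrh + 2πr² (lateral + bases)
dS/dt = (2πh + 4πr)·dr/dt = (2π·19 + 4π·15)·8
= 784π cm²/s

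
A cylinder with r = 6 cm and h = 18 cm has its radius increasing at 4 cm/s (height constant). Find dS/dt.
240π cm²/s

S = 2πrh + 2πr² (lateral + bases)
dS/dt = (2πh + 4πr)·dr/dt = (2π·18 + 4π·6)·4
= 240π cm²/s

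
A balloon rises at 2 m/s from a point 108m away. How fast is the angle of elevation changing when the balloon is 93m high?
0.010634 rad/s

tan(θ) = y/108
sec²(θ) · dθ/dt = (1/108) · dy/dt
dθ/dt = cos²(θ)/108 · 2 = 108/(108² + 93²) · 2
dθ/dt = 0.010634 rad/s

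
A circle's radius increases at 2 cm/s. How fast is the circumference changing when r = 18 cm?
4π cm/s

C = 2πr
dC/dt = 2π · dr/dt = 2π · 2 = 4π cm/s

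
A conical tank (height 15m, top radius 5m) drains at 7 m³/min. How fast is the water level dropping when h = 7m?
9/(7π) ≈ 0.4093 m/min

r/h = 5/15, so r = (1/3)h
V = (1/3)πr²h = (1/3)π((1/3)h)²h = (1/27)πh³
dV/dh = (1/9)πh²
dh/dt = (dV/dt)/(dV/dh) = -7/((1/9)π·7²) = -9/(7π) m/min
The level is dropping at 9/(7π) ≈ 0.4093 m/min.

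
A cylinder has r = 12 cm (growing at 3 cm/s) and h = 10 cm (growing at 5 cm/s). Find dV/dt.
1440π cm³/s

V = πr²h
dV/dt = 2πrh·dr/dt + πr²·dh/dt
= 2π(12)(10)(3) + π(12)²(5)
= 1440π cm³/s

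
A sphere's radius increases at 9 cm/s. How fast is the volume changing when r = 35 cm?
44100π cm³/s

V = (4/3)πr³
dV/dt = dV/dr · dr/dt = 4πr² · 9
At r = 35: dV/dt = 44100π cm³/s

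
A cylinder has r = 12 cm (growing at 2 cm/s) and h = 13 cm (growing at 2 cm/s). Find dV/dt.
912π cm³/s

V = πr²h
dV/dt = 2πrh·dr/dt + πr²·dh/dt
= 2π(12)(13)(2) + π(12)²(2)
= 912π cm³/s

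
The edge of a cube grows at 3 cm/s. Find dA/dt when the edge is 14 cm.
504 cm²/s

A = 6s²
dA/dt = 12s · ds/dt = 12·14·3 = 504 cm²/s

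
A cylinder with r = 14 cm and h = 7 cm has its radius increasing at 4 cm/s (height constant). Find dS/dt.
280π cm²/s

S = 2πrh + 2πr² (lateral + bases)
dS/dt = (2πh + 4πr)·dr/dt = (2π·7 + 4π·14)·4
= 280π cm²/s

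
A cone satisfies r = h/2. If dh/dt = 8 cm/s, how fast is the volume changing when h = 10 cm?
200π cm³/s

V = (1/3)π(h/2)²h = πh³/12
dV/dt = πh²/4 · 8
At h = 10: dV/dt = 200π cm³/s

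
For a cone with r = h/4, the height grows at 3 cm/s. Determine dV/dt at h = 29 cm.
2523π/16 cm³/s

V = (1/3)π(h/4)²h = πh³/48
dV/dt = πh²/16 · 3
At h = 29: dV/dt = 2523π/16 cm³/s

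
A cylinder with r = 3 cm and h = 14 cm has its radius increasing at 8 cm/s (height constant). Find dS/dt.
320π cm²/s

S = 2πrh + 2πr² (lateral + bases)
dS/dt = (2πh + 4πr)·dr/dt = (2π·14 + 4π·3)·8
= 320π cm²/s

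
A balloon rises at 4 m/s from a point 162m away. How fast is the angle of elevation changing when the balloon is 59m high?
0.0218 rad/s

tan(θ) = y/162
sec²(θ) · dθ/dt = (1/162) · dy/dt
dθ/dt = cos²(θ)/162 · 4 = 162/(162² + 59²) · 4
dθ/dt = 0.0218 rad/s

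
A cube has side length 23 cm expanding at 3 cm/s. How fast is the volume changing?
4761 cm³/s

V = s³
dV/dt = 3s² · ds/dt = 3·23²·3 = 4761 cm³/s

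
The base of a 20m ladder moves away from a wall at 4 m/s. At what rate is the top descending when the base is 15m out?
12√7/7 ≈ 4.536 m/s

x² + y² = 20²
2x·dx/dt + 2y·dy/dt = 0
dy/dt = -x/y · dx/dt = -15/(5√7) · 4 = -12√7/7 m/s
The top is descending at 12√7/7 ≈ 4.536 m/s.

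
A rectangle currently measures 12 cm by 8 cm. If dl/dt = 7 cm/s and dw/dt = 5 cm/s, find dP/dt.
24 cm/s

P = 2(l + w)
dP/dt = 2(dl/dt + dw/dt) = 2(7 + 5) = 24 cm/s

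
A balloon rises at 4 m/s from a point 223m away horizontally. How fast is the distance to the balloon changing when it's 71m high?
142√54770/27385 ≈ 1.214 m/s

z² = 223² + y²
z = √(223² + 71²) = √54770
dz/dt = y/z · dy/dt = 71/√54770 · 4 = 142√54770/27385 ≈ 1.214 m/s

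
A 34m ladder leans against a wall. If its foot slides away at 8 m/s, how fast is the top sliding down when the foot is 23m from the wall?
184√627/627 ≈ 7.348 m/s

x² + y² = 34²
2x·dx/dt + 2y·dy/dt = 0
dy/dt = -x/y · dx/dt = -23/√627 · 8 = -184√627/627 m/s
The top is descending at 184√627/627 ≈ 7.348 m/s.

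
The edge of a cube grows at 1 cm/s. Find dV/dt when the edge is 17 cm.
867 cm³/s

V = s³
dV/dt = 3s² · ds/dt = 3·17²·1 = 867 cm³/s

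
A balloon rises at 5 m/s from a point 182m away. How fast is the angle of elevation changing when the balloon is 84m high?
0.022648 rad/s

tan(θ) = y/182
sec²(θ) · dθ/dt = (1/182) · dy/dt
dθ/dt = cos²(θ)/182 · 5 = 182/(182² + 84²) · 5
dθ/dt = 0.022648 rad/s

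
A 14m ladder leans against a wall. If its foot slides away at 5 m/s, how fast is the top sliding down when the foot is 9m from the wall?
9√115/23 ≈ 4.196 m/s

x² + y² = 14²
2x·dx/dt + 2y·dy/dt = 0
dy/dt = -x/y · dx/dt = -9/√115 · 5 = -9√115/23 m/s
The top is descending at 9√115/23 ≈ 4.196 m/s.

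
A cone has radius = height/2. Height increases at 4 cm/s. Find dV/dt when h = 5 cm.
25π cm³/s

V = (1/3)π(h/2)²h = πh³/12
dV/dt = πh²/4 · 4
At h = 5: dV/dt = 25π cm³/s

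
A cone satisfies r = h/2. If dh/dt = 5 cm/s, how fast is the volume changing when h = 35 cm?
6125π/4 cm³/s

V = (1/3)π(h/2)²h = πh³/12
dV/dt = πh²/4 · 5
At h = 35: dV/dt = 6125π/4 cm³/s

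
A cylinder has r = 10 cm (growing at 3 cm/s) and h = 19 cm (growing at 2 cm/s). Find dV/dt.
1340π cm³/s

V = πr²h
dV/dt = 2πrh·dr/dt + πr²·dh/dt
= 2π(10)(19)(3) + π(10)²(2)
= 1340π cm³/s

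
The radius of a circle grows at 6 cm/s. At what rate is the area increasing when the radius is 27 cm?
324π cm²/s

A = πr²
dA/dt = 2πr · dr/dt = 2π(27)(6) = 324π cm²/s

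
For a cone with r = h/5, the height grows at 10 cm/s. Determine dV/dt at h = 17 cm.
578π/5 cm³/s

V = (1/3)π(h/5)²h = πh³/75
dV/dt = πh²/25 · 10
At h = 17: dV/dt = 578π/5 cm³/s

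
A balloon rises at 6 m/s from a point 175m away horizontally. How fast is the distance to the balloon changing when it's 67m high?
201√35114/17557 ≈ 2.145 m/s

z² = 175² + y²
z = √(175² + 67²) = √35114
dz/dt = y/z · dy/dt = 67/√35114 · 6 = 201√35114/17557 ≈ 2.145 m/s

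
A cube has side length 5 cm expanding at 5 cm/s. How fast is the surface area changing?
300 cm²/s

A = 6s²
dA/dt = 12s · ds/dt = 12·5·5 = 300 cm²/s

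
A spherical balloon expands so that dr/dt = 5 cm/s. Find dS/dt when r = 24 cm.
960π cm²/s

S = 4πr²
dS/dt = dS/dr · dr/dt = 8πr · 5
At r = 24: dS/dt = 960π cm²/s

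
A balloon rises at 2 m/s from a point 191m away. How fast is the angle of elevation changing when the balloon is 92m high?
0.008499 rad/s

tan(θ) = y/191
sec²(θ) · dθ/dt = (1/191) · dy/dt
dθ/dt = cos²(θ)/191 · 2 = 191/(191² + 92²) · 2
dθ/dt = 0.008499 rad/s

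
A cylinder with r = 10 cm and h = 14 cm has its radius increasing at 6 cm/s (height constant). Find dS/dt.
408π cm²/s

S = 2πrh + 2πr² (lateral + bases)
dS/dt = (2πh + 4πr)·dr/dt = (2π·14 + 4π·10)·6
= 408π cm²/s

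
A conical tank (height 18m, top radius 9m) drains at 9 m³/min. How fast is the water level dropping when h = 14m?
9/(49π) ≈ 0.05847 m/min

r/h = 9/18, so r = (1/2)h
V = (1/3)πr²h = (1/3)π((1/2)h)²h = (1/12)πh³
dV/dh = (1/4)πh²
dh/dt = (dV/dt)/(dV/dh) = -9/((1/4)π·14²) = -9/(49π) m/min
The level is dropping at 9/(49π) ≈ 0.05847 m/min.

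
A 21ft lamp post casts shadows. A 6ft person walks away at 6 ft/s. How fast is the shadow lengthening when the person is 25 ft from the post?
12/5 ft/s

By similar triangles: 21/(x+s) = 6/s
Solving: s = 6x/15
ds/dt = 6/15 · dx/dt = 2/5 · 6 = 12/5 ft/s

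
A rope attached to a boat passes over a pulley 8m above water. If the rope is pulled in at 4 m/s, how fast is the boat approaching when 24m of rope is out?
3√2 ≈ 4.243 m/s

rope² = x² + 8²
x = √(24² - 8²) = 16√2
dx/dt = (rope/x) · d(rope)/dt = (24/(16√2)) · (-4) = -3√2 m/s
The boat approaches at 3√2 ≈ 4.243 m/s.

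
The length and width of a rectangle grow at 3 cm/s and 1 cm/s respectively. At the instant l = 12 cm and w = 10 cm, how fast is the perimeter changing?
8 cm/s

P = 2(l + w)
dP/dt = 2(dl/dt + dw/dt) = 2(3 + 1) = 8 cm/s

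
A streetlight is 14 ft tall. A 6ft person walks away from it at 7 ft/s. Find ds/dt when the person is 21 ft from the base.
21/4 ft/s

By similar triangles: 14/(x+s) = 6/s
Solving: s = 6x/8
ds/dt = 6/8 · dx/dt = 3/4 · 7 = 21/4 ft/s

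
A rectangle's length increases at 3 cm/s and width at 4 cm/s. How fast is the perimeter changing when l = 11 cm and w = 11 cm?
14 cm/s

P = 2(l + w)
dP/dt = 2(dl/dt + dw/dt) = 2(3 + 4) = 14 cm/s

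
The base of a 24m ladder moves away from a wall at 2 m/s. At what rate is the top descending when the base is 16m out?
4√5/5 ≈ 1.789 m/s

x² + y² = 24²
2x·dx/dt + 2y·dy/dt = 0
dy/dt = -x/y · dx/dt = -16/(8√5) · 2 = -4√5/5 m/s
The top is descending at 4√5/5 ≈ 1.789 m/s.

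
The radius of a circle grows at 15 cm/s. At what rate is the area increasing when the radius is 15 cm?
450π cm²/s

A = πr²
dA/dt = 2πr · dr/dt = 2π(15)(15) = 450π cm²/s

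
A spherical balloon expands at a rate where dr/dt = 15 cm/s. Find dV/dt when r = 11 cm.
7260π cm³/s

V = (4/3)πr³
dV/dt = dV/dr · dr/dt = 4πr² · 15
At r = 11: dV/dt = 7260π cm³/s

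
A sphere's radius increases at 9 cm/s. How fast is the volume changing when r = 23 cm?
19044π cm³/s

V = (4/3)πr³
dV/dt = dV/dr · dr/dt = 4πr² · 9
At r = 23: dV/dt = 19044π cm³/s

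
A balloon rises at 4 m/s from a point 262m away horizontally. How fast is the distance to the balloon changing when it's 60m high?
120√18061/18061 ≈ 0.8929 m/s

z² = 262² + y²
z = √(262² + 60²) = 2√18061
dz/dt = y/z · dy/dt = 60/(2√18061) · 4 = 120√18061/18061 ≈ 0.8929 m/s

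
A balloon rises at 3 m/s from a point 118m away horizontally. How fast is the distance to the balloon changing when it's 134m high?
201√7970/7970 ≈ 2.251 m/s

z² = 118² + y²
z = √(118² + 134²) = 2√7970
dz/dt = y/z · dy/dt = 134/(2√7970) · 3 = 201√7970/7970 ≈ 2.251 m/s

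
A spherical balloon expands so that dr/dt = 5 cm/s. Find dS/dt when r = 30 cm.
1200π cm²/s

S = 4πr²
dS/dt = dS/dr · dr/dt = 8πr · 5
At r = 30: dS/dt = 1200π cm²/s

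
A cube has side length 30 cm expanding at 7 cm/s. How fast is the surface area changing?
2520 cm²/s

A = 6s²
dA/dt = 12s · ds/dt = 12·30·7 = 2520 cm²/s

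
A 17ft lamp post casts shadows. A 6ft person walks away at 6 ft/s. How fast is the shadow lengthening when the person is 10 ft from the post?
36/11 ft/s

By similar triangles: 17/(x+s) = 6/s
Solving: s = 6x/11
ds/dt = 6/11 · dx/dt = 6/11 · 6 = 36/11 ft/s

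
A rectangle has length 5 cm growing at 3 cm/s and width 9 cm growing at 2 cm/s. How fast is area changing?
37 cm²/s

A = lw
dA/dt = w·dl/dt + l·dw/dt = 9·3 + 5·2 = 37 cm²/s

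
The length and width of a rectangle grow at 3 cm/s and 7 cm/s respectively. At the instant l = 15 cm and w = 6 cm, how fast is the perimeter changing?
20 cm/s

P = 2(l + w)
dP/dt = 2(dl/dt + dw/dt) = 2(3 + 7) = 20 cm/s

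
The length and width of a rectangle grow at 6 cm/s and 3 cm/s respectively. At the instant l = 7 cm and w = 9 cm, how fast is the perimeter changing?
18 cm/s

P = 2(l + w)
dP/dt = 2(dl/dt + dw/dt) = 2(6 + 3) = 18 cm/s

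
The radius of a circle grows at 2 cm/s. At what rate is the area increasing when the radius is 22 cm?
88π cm²/s

A = πr²
dA/dt = 2πr · dr/dt = 2π(22)(2) = 88π cm²/s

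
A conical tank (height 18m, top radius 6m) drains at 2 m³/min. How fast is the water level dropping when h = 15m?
2/(25π) ≈ 0.02546 m/min

r/h = 6/18, so r = (1/3)h
V = (1/3)πr²h = (1/3)π((1/3)h)²h = (1/27)πh³
dV/dh = (1/9)πh²
dh/dt = (dV/dt)/(dV/dh) = -2/((1/9)π·15²) = -2/(25π) m/min
The level is dropping at 2/(25π) ≈ 0.02546 m/min.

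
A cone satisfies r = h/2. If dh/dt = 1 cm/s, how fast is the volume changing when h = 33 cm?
1089π/4 cm³/s

V = (1/3)π(h/2)²h = πh³/12
dV/dt = πh²/4 · 1
At h = 33: dV/dt = 1089π/4 cm³/s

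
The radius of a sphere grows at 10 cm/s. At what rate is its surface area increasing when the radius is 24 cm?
1920π cm²/s

S = 4πr²
dS/dt = dS/dr · dr/dt = 8πr · 10
At r = 24: dS/dt = 1920π cm²/s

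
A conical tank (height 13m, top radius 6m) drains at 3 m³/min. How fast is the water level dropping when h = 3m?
169/(108π) ≈ 0.4981 m/min

r/h = 6/13, so r = (6/13)h
V = (1/3)πr²h = (1/3)π((6/13)h)²h = (12/169)πh³
dV/dh = (36/169)πh²
dh/dt = (dV/dt)/(dV/dh) = -3/((36/169)π·3²) = -169/(108π) m/min
The level is dropping at 169/(108π) ≈ 0.4981 m/min.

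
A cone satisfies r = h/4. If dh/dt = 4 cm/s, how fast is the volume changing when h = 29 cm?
841π/4 cm³/s

V = (1/3)π(h/4)²h = πh³/48
dV/dt = πh²/16 · 4
At h = 29: dV/dt = 841π/4 cm³/s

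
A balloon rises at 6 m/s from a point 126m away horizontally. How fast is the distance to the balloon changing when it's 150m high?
75√1066/533 ≈ 4.594 m/s

z² = 126² + y²
z = √(126² + 150²) = 6√1066
dz/dt = y/z · dy/dt = 150/(6√1066) · 6 = 75√1066/533 ≈ 4.594 m/s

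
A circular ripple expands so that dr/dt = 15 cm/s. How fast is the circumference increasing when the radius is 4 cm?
30π cm/s

C = 2πr
dC/dt = 2π · dr/dt = 2π · 15 = 30π cm/s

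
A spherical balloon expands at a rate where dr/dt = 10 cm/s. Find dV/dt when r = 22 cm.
19360π cm³/s

V = (4/3)πr³
dV/dt = dV/dr · dr/dt = 4πr² · 10
At r = 22: dV/dt = 19360π cm³/s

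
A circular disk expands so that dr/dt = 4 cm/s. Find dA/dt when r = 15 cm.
120π cm²/s

A = πr²
dA/dt = 2πr · dr/dt = 2π(15)(4) = 120π cm²/s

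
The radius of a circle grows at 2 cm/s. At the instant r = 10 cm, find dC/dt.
4π cm/s

C = 2πr
dC/dt = 2π · dr/dt = 2π · 2 = 4π cm/s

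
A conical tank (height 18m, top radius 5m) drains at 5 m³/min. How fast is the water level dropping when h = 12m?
9/(20π) ≈ 0.1432 m/min

r/h = 5/18, so r = (5/18)h
V = (1/3)πr²h = (1/3)π((5/18)h)²h = (25/972)πh³
dV/dh = (25/324)πh²
dh/dt = (dV/dt)/(dV/dh) = -5/((25/324)π·12²) = -9/(20π) m/min
The level is dropping at 9/(20π) ≈ 0.1432 m/min.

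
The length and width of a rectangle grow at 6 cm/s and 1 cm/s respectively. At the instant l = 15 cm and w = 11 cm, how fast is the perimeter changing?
14 cm/s

P = 2(l + w)
dP/dt = 2(dl/dt + dw/dt) = 2(6 + 1) = 14 cm/s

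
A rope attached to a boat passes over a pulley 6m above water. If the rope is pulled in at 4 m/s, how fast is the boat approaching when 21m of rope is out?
28√5/15 ≈ 4.174 m/s

rope² = x² + 6²
x = √(21² - 6²) = 9√5
dx/dt = (rope/x) · d(rope)/dt = (21/(9√5)) · (-4) = -28√5/15 m/s
The boat approaches at 28√5/15 ≈ 4.174 m/s.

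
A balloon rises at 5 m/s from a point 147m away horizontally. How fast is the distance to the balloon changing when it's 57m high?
95√2762/2762 ≈ 1.808 m/s

z² = 147² + y²
z = √(147² + 57²) = 3√2762
dz/dt = y/z · dy/dt = 57/(3√2762) · 5 = 95√2762/2762 ≈ 1.808 m/s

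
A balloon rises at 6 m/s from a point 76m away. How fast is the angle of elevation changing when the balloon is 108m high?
0.026147 rad/s

tan(θ) = y/76
sec²(θ) · dθ/dt = (1/76) · dy/dt
dθ/dt = cos²(θ)/76 · 6 = 76/(76² + 108²) · 6
dθ/dt = 0.026147 rad/s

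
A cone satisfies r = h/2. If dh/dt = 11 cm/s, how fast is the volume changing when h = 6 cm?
99π cm³/s

V = (1/3)π(h/2)²h = πh³/12
dV/dt = πh²/4 · 11
At h = 6: dV/dt = 99π cm³/s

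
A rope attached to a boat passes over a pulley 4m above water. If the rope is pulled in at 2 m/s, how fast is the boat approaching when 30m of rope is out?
30√221/221 ≈ 2.018 m/s

rope² = x² + 4²
x = √(30² - 4²) = 2√221
dx/dt = (rope/x) · d(rope)/dt = (30/(2√221)) · (-2) = -30√221/221 m/s
The boat approaches at 30√221/221 ≈ 2.018 m/s.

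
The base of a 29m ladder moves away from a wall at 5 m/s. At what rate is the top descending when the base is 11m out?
11√5/12 ≈ 2.05 m/s

x² + y² = 29²
2x·dx/dt + 2y·dy/dt = 0
dy/dt = -x/y · dx/dt = -11/(12√5) · 5 = -11√5/12 m/s
The top is descending at 11√5/12 ≈ 2.05 m/s.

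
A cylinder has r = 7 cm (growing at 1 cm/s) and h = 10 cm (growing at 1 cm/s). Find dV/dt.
189π cm³/s

V = πr²h
dV/dt = 2πrh·dr/dt + πr²·dh/dt
= 2π(7)(10)(1) + π(7)²(1)
= 189π cm³/s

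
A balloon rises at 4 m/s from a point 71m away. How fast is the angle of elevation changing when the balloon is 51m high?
0.037163 rad/s

tan(θ) = y/71
sec²(θ) · dθ/dt = (1/71) · dy/dt
dθ/dt = cos²(θ)/71 · 4 = 71/(71² + 51²) · 4
dθ/dt = 0.037163 rad/s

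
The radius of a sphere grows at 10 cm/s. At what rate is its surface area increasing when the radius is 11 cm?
880π cm²/s

S = 4πr²
dS/dt = dS/dr · dr/dt = 8πr · 10
At r = 11: dS/dt = 880π cm²/s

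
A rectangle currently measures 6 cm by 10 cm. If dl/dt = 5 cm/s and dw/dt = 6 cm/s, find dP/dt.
22 cm/s

P = 2(l + w)
dP/dt = 2(dl/dt + dw/dt) = 2(5 + 6) = 22 cm/s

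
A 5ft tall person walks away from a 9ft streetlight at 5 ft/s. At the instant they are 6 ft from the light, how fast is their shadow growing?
25/4 ft/s

By similar triangles: 9/(x+s) = 5/s
Solving: s = 5x/4
ds/dt = 5/4 · dx/dt = 5/4 · 5 = 25/4 ft/s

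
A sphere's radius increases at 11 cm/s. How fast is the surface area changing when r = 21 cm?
1848π cm²/s

S = 4πr²
dS/dt = dS/dr · dr/dt = 8πr · 11
At r = 21: dS/dt = 1848π cm²/s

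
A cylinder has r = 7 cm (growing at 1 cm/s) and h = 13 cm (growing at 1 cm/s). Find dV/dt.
231π cm³/s

V = πr²h
dV/dt = 2πrh·dr/dt + πr²·dh/dt
= 2π(7)(13)(1) + π(7)²(1)
= 231π cm³/s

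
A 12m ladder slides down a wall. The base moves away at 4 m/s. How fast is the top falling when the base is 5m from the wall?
20√119/119 ≈ 1.833 m/s

x² + y² = 12²
2x·dx/dt + 2y·dy/dt = 0
dy/dt = -x/y · dx/dt = -5/√119 · 4 = -20√119/119 m/s
The top is descending at 20√119/119 ≈ 1.833 m/s.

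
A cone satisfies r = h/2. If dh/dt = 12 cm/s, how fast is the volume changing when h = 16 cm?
768π cm³/s

V = (1/3)π(h/2)²h = πh³/12
dV/dt = πh²/4 · 12
At h = 16: dV/dt = 768π cm³/s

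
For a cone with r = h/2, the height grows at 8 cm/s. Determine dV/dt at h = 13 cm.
338π cm³/s

V = (1/3)π(h/2)²h = πh³/12
dV/dt = πh²/4 · 8
At h = 13: dV/dt = 338π cm³/s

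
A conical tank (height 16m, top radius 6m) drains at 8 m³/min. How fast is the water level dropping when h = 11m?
512/(1089π) ≈ 0.1497 m/min

r/h = 6/16, so r = (3/8)h
V = (1/3)πr²h = (1/3)π((3/8)h)²h = (3/64)πh³
dV/dh = (9/64)πh²
dh/dt = (dV/dt)/(dV/dh) = -8/((9/64)π·11²) = -512/(1089π) m/min
The level is dropping at 512/(1089π) ≈ 0.1497 m/min.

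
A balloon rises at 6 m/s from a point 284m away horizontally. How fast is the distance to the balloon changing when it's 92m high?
69√5570/2785 ≈ 1.849 m/s

z² = 284² + y²
z = √(284² + 92²) = 4√5570
dz/dt = y/z · dy/dt = 92/(4√5570) · 6 = 69√5570/2785 ≈ 1.849 m/s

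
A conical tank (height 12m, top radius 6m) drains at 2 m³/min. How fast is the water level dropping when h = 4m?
1/(2π) ≈ 0.1592 m/min

r/h = 6/12, so r = (1/2)h
V = (1/3)πr²h = (1/3)π((1/2)h)²h = (1/12)πh³
dV/dh = (1/4)πh²
dh/dt = (dV/dt)/(dV/dh) = -2/((1/4)π·4²) = -1/(2π) m/min
The level is dropping at 1/(2π) ≈ 0.1592 m/min.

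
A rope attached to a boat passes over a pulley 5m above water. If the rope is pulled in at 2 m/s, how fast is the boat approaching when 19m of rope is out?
19√21/42 ≈ 2.073 m/s

rope² = x² + 5²
x = √(19² - 5²) = 4√21
dx/dt = (rope/x) · d(rope)/dt = (19/(4√21)) · (-2) = -19√21/42 m/s
The boat approaches at 19√21/42 ≈ 2.073 m/s.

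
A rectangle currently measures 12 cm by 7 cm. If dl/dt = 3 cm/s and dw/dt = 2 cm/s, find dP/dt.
10 cm/s

P = 2(l + w)
dP/dt = 2(dl/dt + dw/dt) = 2(3 + 2) = 10 cm/s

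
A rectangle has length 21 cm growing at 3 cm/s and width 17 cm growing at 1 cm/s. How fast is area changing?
72 cm²/s

A = lw
dA/dt = w·dl/dt + l·dw/dt = 17·3 + 21·1 = 72 cm²/s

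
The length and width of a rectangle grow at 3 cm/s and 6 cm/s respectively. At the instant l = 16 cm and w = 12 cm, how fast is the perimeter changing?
18 cm/s

P = 2(l + w)
dP/dt = 2(dl/dt + dw/dt) = 2(3 + 6) = 18 cm/s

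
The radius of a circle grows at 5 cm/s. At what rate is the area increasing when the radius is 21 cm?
210π cm²/s

A = πr²
dA/dt = 2πr · dr/dt = 2π(21)(5) = 210π cm²/s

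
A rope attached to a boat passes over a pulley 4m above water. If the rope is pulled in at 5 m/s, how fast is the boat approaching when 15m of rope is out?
75√209/209 ≈ 5.188 m/s

rope² = x² + 4²
x = √(15² - 4²) = √209
dx/dt = (rope/x) · d(rope)/dt = (15/√209) · (-5) = -75√209/209 m/s
The boat approaches at 75√209/209 ≈ 5.188 m/s.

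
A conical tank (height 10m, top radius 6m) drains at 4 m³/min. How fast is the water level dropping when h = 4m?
25/(36π) ≈ 0.221 m/min

r/h = 6/10, so r = (3/5)h
V = (1/3)πr²h = (1/3)π((3/5)h)²h = (3/25)πh³
dV/dh = (9/25)πh²
dh/dt = (dV/dt)/(dV/dh) = -4/((9/25)π·4²) = -25/(36π) m/min
The level is dropping at 25/(36π) ≈ 0.221 m/min.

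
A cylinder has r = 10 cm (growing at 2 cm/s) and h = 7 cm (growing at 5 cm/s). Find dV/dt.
780π cm³/s

V = πr²h
dV/dt = 2πrh·dr/dt + πr²·dh/dt
= 2π(10)(7)(2) + π(10)²(5)
= 780π cm³/s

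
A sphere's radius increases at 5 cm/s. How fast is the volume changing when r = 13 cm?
3380π cm³/s

V = (4/3)πr³
dV/dt = dV/dr · dr/dt = 4πr² · 5
At r = 13: dV/dt = 3380π cm³/s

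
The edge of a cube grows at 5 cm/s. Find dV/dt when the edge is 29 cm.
12615 cm³/s

V = s³
dV/dt = 3s² · ds/dt = 3·29²·5 = 12615 cm³/s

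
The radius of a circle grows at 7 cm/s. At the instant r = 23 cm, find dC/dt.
14π cm/s

C = 2πr
dC/dt = 2π · dr/dt = 2π · 7 = 14π cm/s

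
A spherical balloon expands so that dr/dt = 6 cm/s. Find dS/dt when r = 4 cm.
192π cm²/s

S = 4πr²
dS/dt = dS/dr · dr/dt = 8πr · 6
At r = 4: dS/dt = 192π cm²/s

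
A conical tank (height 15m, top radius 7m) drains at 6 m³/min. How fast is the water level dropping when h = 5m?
54/(49π) ≈ 0.3508 m/min

r/h = 7/15, so r = (7/15)h
V = (1/3)πr²h = (1/3)π((7/15)h)²h = (49/675)πh³
dV/dh = (49/225)πh²
dh/dt = (dV/dt)/(dV/dh) = -6/((49/225)π·5²) = -54/(49π) m/min
The level is dropping at 54/(49π) ≈ 0.3508 m/min.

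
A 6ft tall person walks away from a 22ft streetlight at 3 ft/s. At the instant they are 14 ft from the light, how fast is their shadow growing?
9/8 ft/s

By similar triangles: 22/(x+s) = 6/s
Solving: s = 6x/16
ds/dt = 6/16 · dx/dt = 3/8 · 3 = 9/8 ft/s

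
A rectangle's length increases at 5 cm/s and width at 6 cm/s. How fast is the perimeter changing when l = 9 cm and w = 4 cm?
22 cm/s

P = 2(l + w)
dP/dt = 2(dl/dt + dw/dt) = 2(5 + 6) = 22 cm/s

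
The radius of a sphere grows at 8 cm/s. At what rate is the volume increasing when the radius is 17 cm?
9248π cm³/s

V = (4/3)πr³
dV/dt = dV/dr · dr/dt = 4πr² · 8
At r = 17: dV/dt = 9248π cm³/s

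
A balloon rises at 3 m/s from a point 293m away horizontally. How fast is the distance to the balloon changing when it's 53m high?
159√88658/88658 ≈ 0.534 m/s

z² = 293² + y²
z = √(293² + 53²) = √88658
dz/dt = y/z · dy/dt = 53/√88658 · 3 = 159√88658/88658 ≈ 0.534 m/s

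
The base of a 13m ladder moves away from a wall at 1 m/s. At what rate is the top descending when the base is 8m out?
8√105/105 ≈ 0.7807 m/s

x² + y² = 13²
2x·dx/dt + 2y·dy/dt = 0
dy/dt = -x/y · dx/dt = -8/√105 · 1 = -8√105/105 m/s
The top is descending at 8√105/105 ≈ 0.7807 m/s.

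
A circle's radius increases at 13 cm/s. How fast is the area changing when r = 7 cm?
182π cm²/s

A = πr²
dA/dt = 2πr · dr/dt = 2π(7)(13) = 182π cm²/s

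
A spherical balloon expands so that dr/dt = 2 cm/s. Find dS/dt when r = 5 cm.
80π cm²/s

S = 4πr²
dS/dt = dS/dr · dr/dt = 8πr · 2
At r = 5: dS/dt = 80π cm²/s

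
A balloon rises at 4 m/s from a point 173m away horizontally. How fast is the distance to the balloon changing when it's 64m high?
256√1361/6805 ≈ 1.388 m/s

z² = 173² + y²
z = √(173² + 64²) = 5√1361
dz/dt = y/z · dy/dt = 64/(5√1361) · 4 = 256√1361/6805 ≈ 1.388 m/s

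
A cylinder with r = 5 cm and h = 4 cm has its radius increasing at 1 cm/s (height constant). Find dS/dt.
28π cm²/s

S = 2πrh + 2πr² (lateral + bases)
dS/dt = (2πh + 4πr)·dr/dt = (2π·4 + 4π·5)·1
= 28π cm²/s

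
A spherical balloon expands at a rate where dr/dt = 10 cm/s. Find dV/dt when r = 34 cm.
46240π cm³/s

V = (4/3)πr³
dV/dt = dV/dr · dr/dt = 4πr² · 10
At r = 34: dV/dt = 46240π cm³/s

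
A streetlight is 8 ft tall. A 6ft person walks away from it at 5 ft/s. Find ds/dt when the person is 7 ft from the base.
15 ft/s

By similar triangles: 8/(x+s) = 6/s
Solving: s = 6x/2
ds/dt = 6/2 · dx/dt = 3 · 5 = 15 ft/s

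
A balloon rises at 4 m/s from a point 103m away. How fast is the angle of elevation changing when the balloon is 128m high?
0.015263 rad/s

tan(θ) = y/103
sec²(θ) · dθ/dt = (1/103) · dy/dt
dθ/dt = cos²(θ)/103 · 4 = 103/(103² + 128²) · 4
dθ/dt = 0.015263 rad/s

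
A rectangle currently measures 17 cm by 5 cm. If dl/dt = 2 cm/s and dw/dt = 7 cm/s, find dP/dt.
18 cm/s

P = 2(l + w)
dP/dt = 2(dl/dt + dw/dt) = 2(2 + 7) = 18 cm/s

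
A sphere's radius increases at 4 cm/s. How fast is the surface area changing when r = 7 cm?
224π cm²/s

S = 4πr²
dS/dt = dS/dr · dr/dt = 8πr · 4
At r = 7: dS/dt = 224π cm²/s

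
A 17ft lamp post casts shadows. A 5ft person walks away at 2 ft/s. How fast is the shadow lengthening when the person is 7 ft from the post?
5/6 ft/s

By similar triangles: 17/(x+s) = 5/s
Solving: s = 5x/12
ds/dt = 5/12 · dx/dt = 5/12 · 2 = 5/6 ft/s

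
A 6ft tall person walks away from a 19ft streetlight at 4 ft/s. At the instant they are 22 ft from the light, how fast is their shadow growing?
24/13 ft/s

By similar triangles: 19/(x+s) = 6/s
Solving: s = 6x/13
ds/dt = 6/13 · dx/dt = 6/13 · 4 = 24/13 ft/s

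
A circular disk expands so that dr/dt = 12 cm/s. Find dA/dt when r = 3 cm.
72π cm²/s

A = πr²
dA/dt = 2πr · dr/dt = 2π(3)(12) = 72π cm²/s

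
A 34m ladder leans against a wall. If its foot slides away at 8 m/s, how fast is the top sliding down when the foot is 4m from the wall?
16√285/285 ≈ 0.9478 m/s

x² + y² = 34²
2x·dx/dt + 2y·dy/dt = 0
dy/dt = -x/y · dx/dt = -4/(2√285) · 8 = -16√285/285 m/s
The top is descending at 16√285/285 ≈ 0.9478 m/s.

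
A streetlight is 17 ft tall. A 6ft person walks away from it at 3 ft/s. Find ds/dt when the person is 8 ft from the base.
18/11 ft/s

By similar triangles: 17/(x+s) = 6/s
Solving: s = 6x/11
ds/dt = 6/11 · dx/dt = 6/11 · 3 = 18/11 ft/s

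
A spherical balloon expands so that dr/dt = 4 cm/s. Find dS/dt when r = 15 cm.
480π cm²/s

S = 4πr²
dS/dt = dS/dr · dr/dt = 8πr · 4
At r = 15: dS/dt = 480π cm²/s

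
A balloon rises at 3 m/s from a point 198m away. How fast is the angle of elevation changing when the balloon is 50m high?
0.014243 rad/s

tan(θ) = y/198
sec²(θ) · dθ/dt = (1/198) · dy/dt
dθ/dt = cos²(θ)/198 · 3 = 198/(198² + 50²) · 3
dθ/dt = 0.014243 rad/s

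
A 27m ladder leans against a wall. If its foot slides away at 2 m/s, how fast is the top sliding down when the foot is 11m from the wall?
11√38/76 ≈ 0.8922 m/s

x² + y² = 27²
2x·dx/dt + 2y·dy/dt = 0
dy/dt = -x/y · dx/dt = -11/(4√38) · 2 = -11√38/76 m/s
The top is descending at 11√38/76 ≈ 0.8922 m/s.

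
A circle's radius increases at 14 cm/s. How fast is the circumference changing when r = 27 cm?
28π cm/s

C = 2πr
dC/dt = 2π · dr/dt = 2π · 14 = 28π cm/s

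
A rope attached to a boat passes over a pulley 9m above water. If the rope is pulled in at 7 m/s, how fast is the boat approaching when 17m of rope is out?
119√13/52 ≈ 8.251 m/s

rope² = x² + 9²
x = √(17² - 9²) = 4√13
dx/dt = (rope/x) · d(rope)/dt = (17/(4√13)) · (-7) = -119√13/52 m/s
The boat approaches at 119√13/52 ≈ 8.251 m/s.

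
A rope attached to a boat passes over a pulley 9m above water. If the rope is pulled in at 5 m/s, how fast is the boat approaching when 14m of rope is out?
14√115/23 ≈ 6.528 m/s

rope² = x² + 9²
x = √(14² - 9²) = √115
dx/dt = (rope/x) · d(rope)/dt = (14/√115) · (-5) = -14√115/23 m/s
The boat approaches at 14√115/23 ≈ 6.528 m/s.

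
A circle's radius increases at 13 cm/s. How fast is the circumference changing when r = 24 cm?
26π cm/s

C = 2πr
dC/dt = 2π · dr/dt = 2π · 13 = 26π cm/s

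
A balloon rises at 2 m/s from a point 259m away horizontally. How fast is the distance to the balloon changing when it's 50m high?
100√69581/69581 ≈ 0.3791 m/s

z² = 259² + y²
z = √(259² + 50²) = √69581
dz/dt = y/z · dy/dt = 50/√69581 · 2 = 100√69581/69581 ≈ 0.3791 m/s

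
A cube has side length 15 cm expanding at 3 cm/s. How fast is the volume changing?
2025 cm³/s

V = s³
dV/dt = 3s² · ds/dt = 3·15²·3 = 2025 cm³/s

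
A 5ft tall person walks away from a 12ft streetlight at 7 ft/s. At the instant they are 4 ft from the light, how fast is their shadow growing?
5 ft/s

By similar triangles: 12/(x+s) = 5/s
Solving: s = 5x/7
ds/dt = 5/7 · dx/dt = 5/7 · 7 = 5 ft/s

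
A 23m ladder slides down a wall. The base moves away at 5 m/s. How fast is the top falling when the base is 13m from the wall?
13√10/12 ≈ 3.426 m/s

x² + y² = 23²
2x·dx/dt + 2y·dy/dt = 0
dy/dt = -x/y · dx/dt = -13/(6√10) · 5 = -13√10/12 m/s
The top is descending at 13√10/12 ≈ 3.426 m/s.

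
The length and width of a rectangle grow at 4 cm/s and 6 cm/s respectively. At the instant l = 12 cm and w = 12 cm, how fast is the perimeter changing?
20 cm/s

P = 2(l + w)
dP/dt = 2(dl/dt + dw/dt) = 2(4 + 6) = 20 cm/s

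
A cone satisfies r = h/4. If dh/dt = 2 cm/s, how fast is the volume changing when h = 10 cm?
25π/2 cm³/s

V = (1/3)π(h/4)²h = πh³/48
dV/dt = πh²/16 · 2
At h = 10: dV/dt = 25π/2 cm³/s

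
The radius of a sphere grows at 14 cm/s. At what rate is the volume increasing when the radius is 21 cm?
24696π cm³/s

V = (4/3)πr³
dV/dt = dV/dr · dr/dt = 4πr² · 14
At r = 21: dV/dt = 24696π cm³/s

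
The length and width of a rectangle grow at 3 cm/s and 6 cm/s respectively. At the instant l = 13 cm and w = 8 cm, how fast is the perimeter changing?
18 cm/s

P = 2(l + w)
dP/dt = 2(dl/dt + dw/dt) = 2(3 + 6) = 18 cm/s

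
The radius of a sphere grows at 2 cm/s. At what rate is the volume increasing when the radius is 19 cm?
2888π cm³/s

V = (4/3)πr³
dV/dt = dV/dr · dr/dt = 4πr² · 2
At r = 19: dV/dt = 2888π cm³/s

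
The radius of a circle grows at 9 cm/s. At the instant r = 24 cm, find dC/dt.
18π cm/s

C = 2πr
dC/dt = 2π · dr/dt = 2π · 9 = 18π cm/s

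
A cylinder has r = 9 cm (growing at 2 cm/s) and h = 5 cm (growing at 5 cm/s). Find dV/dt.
585π cm³/s

V = πr²h
dV/dt = 2πrh·dr/dt + πr²·dh/dt
= 2π(9)(5)(2) + π(9)²(5)
= 585π cm³/s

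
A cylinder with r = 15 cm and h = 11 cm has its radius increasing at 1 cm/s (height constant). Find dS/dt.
82π cm²/s

S = 2πrh + 2πr² (lateral + bases)
dS/dt = (2πh + 4πr)·dr/dt = (2π·11 + 4π·15)·1
= 82π cm²/s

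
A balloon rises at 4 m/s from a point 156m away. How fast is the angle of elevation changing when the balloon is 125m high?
0.015615 rad/s

tan(θ) = y/156
sec²(θ) · dθ/dt = (1/156) · dy/dt
dθ/dt = cos²(θ)/156 · 4 = 156/(156² + 125²) · 4
dθ/dt = 0.015615 rad/s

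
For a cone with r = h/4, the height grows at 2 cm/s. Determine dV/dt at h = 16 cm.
32π cm³/s

V = (1/3)π(h/4)²h = πh³/48
dV/dt = πh²/16 · 2
At h = 16: dV/dt = 32π cm³/s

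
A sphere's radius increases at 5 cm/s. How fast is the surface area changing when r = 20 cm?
800π cm²/s

S = 4πr²
dS/dt = dS/dr · dr/dt = 8πr · 5
At r = 20: dS/dt = 800π cm²/s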